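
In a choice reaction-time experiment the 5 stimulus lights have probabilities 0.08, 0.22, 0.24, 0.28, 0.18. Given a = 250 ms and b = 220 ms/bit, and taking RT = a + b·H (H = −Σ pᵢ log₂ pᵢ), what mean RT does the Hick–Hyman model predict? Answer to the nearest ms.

740 ms

H = 0.08·log₂(1/0.08) + 0.22·log₂(1/0.22) + 0.24·log₂(1/0.24) + 0.28·log₂(1/0.28) + 0.18·log₂(1/0.18) = 2.2257 bits.
RT = 250 + 220 × 2.2257 = 739.66 ms.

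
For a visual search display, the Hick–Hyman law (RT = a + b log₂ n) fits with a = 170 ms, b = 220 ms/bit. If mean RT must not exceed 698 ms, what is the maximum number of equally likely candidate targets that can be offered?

5

Set 170 + 220·log₂ n ≤ 698 → log₂ n ≤ (698 − 170)/220 = 2.4000.
So n ≤ 2^2.4000 = 5.278; the largest integer n is 5.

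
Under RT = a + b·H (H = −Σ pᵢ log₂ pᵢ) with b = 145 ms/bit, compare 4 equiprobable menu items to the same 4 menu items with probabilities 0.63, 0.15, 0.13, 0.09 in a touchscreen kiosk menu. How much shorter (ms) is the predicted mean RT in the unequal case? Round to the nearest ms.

69 ms

Equiprobable entropy H₀ = log₂ 4 = 2.0000 bits.
Skewed entropy H = −Σ pᵢ log₂ pᵢ = 1.5258 bits.
ΔRT = b·(H₀ − H) = 145 × 0.4742 = 68.76 ms.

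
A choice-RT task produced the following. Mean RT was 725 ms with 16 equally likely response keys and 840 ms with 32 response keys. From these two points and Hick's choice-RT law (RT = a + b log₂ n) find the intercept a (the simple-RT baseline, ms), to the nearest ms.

b = (RT₂ − RT₁)/(log₂ n₂ − log₂ n₁) = (840 − 725)/(5 − 4) = 115 ms/bit.
Intercept: a = 725 − 115·log₂(16) = 265.000 ms.

265 ms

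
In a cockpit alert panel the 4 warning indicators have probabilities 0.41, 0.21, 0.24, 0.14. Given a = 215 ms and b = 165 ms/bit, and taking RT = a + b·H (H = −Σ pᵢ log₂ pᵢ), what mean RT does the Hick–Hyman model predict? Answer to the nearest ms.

Entropy contributions −pᵢ log₂ pᵢ: 0.5274, 0.4728, 0.4941, 0.3971; sum H = 1.8915 bits.
RT = a + bH = 215 + 165·1.8915 = 527.09 ms.

527 ms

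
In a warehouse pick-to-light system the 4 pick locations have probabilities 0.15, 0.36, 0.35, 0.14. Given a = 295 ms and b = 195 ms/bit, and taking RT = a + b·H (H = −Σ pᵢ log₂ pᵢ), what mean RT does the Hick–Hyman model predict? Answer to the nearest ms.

H = 0.15·log₂(1/0.15) + 0.36·log₂(1/0.36) + 0.35·log₂(1/0.35) + 0.14·log₂(1/0.14) = 1.8684 bits.
RT = 295 + 195 × 1.8684 = 659.33 ms.

659 ms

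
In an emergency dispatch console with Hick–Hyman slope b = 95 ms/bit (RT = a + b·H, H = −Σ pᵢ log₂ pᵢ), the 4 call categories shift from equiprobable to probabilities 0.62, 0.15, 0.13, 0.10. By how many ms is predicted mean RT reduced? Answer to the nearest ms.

The RT saving is b·ΔH. Equiprobable H₀ = log₂(4) = 2.0000 bits; with the given probabilities H = 1.5530 bits.
b·(H₀ − H) = 95 × (2.0000 − 1.5530) = 42.47 ms.

42 ms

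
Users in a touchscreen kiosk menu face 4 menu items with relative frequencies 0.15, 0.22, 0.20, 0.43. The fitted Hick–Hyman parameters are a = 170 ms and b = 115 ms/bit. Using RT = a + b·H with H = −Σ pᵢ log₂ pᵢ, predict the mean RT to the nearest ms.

Entropy contributions −pᵢ log₂ pᵢ: 0.4105, 0.4806, 0.4644, 0.5236; sum H = 1.8791 bits.
RT = a + bH = 170 + 115·1.8791 = 386.09 ms.

386 ms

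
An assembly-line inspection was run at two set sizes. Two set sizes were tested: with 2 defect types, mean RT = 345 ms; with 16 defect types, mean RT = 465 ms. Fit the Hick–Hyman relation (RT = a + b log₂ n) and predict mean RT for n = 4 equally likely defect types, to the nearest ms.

With log₂ n on the abscissa the relation is linear; from the two conditions:
  b = (465 − 345) / (log₂ 16 − log₂ 2) = 120 / (4 − 1) = 40 ms/bit
  a = 345 − 40 × 1 = 305 ms
Then RT(4) = 305 + 40 × log₂ 4 = 305 + 40 × 2 ≈ 385.000 ms.

385 ms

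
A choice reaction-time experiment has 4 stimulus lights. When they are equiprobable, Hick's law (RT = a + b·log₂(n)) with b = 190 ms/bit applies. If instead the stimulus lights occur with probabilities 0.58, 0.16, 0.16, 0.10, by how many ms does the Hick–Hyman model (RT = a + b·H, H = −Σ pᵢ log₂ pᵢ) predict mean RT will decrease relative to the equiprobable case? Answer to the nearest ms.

Equiprobable entropy H₀ = log₂ 4 = 2.0000 bits.
Skewed entropy H = −Σ pᵢ log₂ pᵢ = 1.6340 bits.
ΔRT = b·(H₀ − H) = 190 × 0.3660 = 69.53 ms.

70 ms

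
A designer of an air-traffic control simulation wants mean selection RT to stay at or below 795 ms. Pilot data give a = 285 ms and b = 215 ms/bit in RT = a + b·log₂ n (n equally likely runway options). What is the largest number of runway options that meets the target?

5

Information budget: (795 − 285)/215 = 2.3721 bits, so n ≤ 2^2.3721 = 5.177 → at most 5.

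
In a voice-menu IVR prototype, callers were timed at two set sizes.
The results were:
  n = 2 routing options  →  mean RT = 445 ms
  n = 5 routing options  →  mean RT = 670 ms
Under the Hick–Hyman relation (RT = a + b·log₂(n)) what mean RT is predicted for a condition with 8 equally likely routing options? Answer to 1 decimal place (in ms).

With log₂ n on the abscissa the relation is linear; from the two conditions:
  b = (670 − 445) / (log₂ 5 − log₂ 2) = 225 / (2.3219 − 1) = 170.206 ms/bit
  a = 445 − 170.206 × 1 = 274.794 ms
Then RT(8) = 274.794 + 170.206 × log₂ 8 = 274.794 + 170.206 × 3 ≈ 785.412 ms.

785.4 ms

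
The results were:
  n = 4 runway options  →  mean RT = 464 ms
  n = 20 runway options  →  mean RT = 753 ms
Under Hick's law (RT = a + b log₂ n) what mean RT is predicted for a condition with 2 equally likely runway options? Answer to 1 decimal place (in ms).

Fit slope and intercept:
  b = (753 − 464) / (log₂ 20 − log₂ 4) = 289 / (4.3219 − 2) = 124.466 ms/bit
  a = 464 − 124.466 × 2 = 215.069 ms
Then RT(2) = 215.069 + 124.466 × log₂ 2 = 215.069 + 124.466 × 1 ≈ 339.534 ms.

339.5 ms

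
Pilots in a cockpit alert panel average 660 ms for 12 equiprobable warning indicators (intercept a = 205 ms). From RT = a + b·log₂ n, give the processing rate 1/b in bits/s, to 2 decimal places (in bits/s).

7.88 bits/s

Choice component = 660 − 205 = 455 ms over log₂(12) = 3.5850 bits.
b = 455 / 3.5850 = 126.919 ms/bit, so 1/b = 7.879 bits/s.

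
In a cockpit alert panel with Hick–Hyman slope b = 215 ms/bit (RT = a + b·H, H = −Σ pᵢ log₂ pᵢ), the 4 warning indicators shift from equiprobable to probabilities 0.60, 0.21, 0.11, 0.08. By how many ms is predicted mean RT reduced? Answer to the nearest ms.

95 ms

Equiprobable entropy H₀ = log₂ 4 = 2.0000 bits.
Skewed entropy H = −Σ pᵢ log₂ pᵢ = 1.5568 bits.
ΔRT = b·(H₀ − H) = 215 × 0.4432 = 95.29 ms.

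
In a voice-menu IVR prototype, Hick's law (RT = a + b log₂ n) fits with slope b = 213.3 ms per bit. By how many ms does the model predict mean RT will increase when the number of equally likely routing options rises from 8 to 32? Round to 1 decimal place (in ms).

426.6 ms

ΔRT = (a + b log₂ n₂) − (a + b log₂ n₁) = b·(log₂ n₂ − log₂ n₁).
log₂(32) − log₂(8) = log₂(32/8) = log₂(4) = 2.
ΔRT = 213.3 × 2.0000 = 426.600 ms.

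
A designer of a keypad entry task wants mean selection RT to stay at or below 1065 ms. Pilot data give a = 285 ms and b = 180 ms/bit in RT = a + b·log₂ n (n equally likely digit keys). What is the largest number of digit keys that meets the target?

20

Set 285 + 180·log₂ n ≤ 1065 → log₂ n ≤ (1065 − 285)/180 = 4.3333.
So n ≤ 2^4.3333 = 20.159; the largest integer n is 20.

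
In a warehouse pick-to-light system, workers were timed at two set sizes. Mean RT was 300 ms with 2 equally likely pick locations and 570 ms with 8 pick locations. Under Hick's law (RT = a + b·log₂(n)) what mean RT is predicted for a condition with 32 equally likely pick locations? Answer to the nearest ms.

840 ms

RT is linear in log₂ n, so two points fix the line:
  b = (570 − 300) / (log₂ 8 − log₂ 2) = 270 / (3 − 1) = 135 ms/bit
  a = 300 − 135 × 1 = 165 ms
Then RT(32) = 165 + 135 × log₂ 32 = 165 + 135 × 5 ≈ 840.000 ms.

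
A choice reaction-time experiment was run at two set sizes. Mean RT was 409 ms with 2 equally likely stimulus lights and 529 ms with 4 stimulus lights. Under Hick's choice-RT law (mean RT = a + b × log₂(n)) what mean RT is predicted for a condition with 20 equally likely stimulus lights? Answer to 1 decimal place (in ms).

807.6 ms

Fit slope and intercept:
  b = (529 − 409) / (log₂ 4 − log₂ 2) = 120 / (2 − 1) = 120.000 ms/bit
  a = 409 − 120.000 × 1 = 289.000 ms
Then RT(20) = 289.000 + 120.000 × log₂ 20 = 289.000 + 120.000 × 4.3219 ≈ 807.631 ms.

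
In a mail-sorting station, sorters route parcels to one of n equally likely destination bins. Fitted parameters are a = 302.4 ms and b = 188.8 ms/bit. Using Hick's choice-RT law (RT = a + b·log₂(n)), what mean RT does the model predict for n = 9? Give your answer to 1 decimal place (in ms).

log₂(9) = 3.1699 bits, so RT = 302.4 + 188.8 × 3.1699 ≈ 900.882 ms.

900.9 ms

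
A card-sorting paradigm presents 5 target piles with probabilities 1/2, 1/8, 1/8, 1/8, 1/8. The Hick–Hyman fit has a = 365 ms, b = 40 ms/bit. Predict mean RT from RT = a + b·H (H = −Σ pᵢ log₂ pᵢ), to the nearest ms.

H = −Σ pᵢ log₂ pᵢ = 0.5·1 + 0.125·3 + 0.125·3 + 0.125·3 + 0.125·3 = 2.000 bits.
RT = 365 + 40 × 2.000 = 445.00 ms.

445 ms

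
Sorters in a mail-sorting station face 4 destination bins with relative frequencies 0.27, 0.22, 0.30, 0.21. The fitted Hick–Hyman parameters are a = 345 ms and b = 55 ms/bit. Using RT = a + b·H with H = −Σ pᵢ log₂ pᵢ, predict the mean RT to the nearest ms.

H = 0.27·log₂(1/0.27) + 0.22·log₂(1/0.22) + 0.30·log₂(1/0.30) + 0.21·log₂(1/0.21) = 1.9845 bits.
RT = 345 + 55 × 1.9845 = 454.15 ms.

454 ms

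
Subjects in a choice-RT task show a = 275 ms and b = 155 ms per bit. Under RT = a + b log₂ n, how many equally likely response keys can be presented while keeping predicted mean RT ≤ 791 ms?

Information budget: (791 − 275)/155 = 3.3290 bits, so n ≤ 2^3.3290 = 10.049 → at most 10.

10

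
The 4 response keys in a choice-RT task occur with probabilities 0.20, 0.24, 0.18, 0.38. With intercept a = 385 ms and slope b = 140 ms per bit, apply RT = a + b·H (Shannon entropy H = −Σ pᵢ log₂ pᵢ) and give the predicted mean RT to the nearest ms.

656 ms

H = 0.20·log₂(1/0.20) + 0.24·log₂(1/0.24) + 0.18·log₂(1/0.18) + 0.38·log₂(1/0.38) = 1.9343 bits.
RT = 385 + 140 × 1.9343 = 655.80 ms.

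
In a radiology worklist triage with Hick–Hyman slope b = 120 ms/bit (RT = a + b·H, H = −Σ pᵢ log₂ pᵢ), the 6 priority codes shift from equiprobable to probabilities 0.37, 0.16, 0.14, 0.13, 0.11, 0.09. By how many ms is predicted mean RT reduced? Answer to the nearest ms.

23 ms

Equiprobable entropy H₀ = log₂ 6 = 2.5850 bits.
Skewed entropy H = −Σ pᵢ log₂ pᵢ = 2.3964 bits.
ΔRT = b·(H₀ − H) = 120 × 0.1885 = 22.62 ms.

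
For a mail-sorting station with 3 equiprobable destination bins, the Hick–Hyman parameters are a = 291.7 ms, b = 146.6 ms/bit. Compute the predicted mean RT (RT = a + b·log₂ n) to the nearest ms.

524 ms

log₂(3) = 1.5850 bits, so RT = 291.7 + 146.6 × 1.5850 ≈ 524.056 ms.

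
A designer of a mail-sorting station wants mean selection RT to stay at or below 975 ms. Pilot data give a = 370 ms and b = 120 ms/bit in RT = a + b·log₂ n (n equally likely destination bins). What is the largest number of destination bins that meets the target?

32

Information budget: (975 − 370)/120 = 5.0417 bits, so n ≤ 2^5.0417 = 32.938 → at most 32.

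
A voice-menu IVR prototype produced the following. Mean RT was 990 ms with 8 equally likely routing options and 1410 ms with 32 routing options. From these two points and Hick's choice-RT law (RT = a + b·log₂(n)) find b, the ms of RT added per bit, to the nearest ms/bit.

210 ms/bit

Slope: b = (1410 − 990) / (log₂ 32 − log₂ 8) = 420/2.0000 = 210 ms/bit.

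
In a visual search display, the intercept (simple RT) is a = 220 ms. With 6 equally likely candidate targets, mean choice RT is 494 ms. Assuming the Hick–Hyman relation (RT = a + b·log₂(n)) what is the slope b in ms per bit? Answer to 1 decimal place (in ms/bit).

log₂(6) = 2.5850 bits.
b = (RT − a)/log₂ n = (494 − 220) / 2.5850 = 105.998 ms/bit.

106.0 ms/bit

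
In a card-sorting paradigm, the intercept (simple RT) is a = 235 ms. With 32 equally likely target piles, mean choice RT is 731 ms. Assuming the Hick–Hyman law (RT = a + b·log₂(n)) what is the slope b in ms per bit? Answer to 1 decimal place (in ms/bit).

b = (731 − 235) / log₂(32) = 496 / 5 = 99.200 ms/bit.

99.2 ms/bit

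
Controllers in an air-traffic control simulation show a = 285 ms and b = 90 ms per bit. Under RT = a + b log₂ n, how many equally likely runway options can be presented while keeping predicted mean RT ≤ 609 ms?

12

Set 285 + 90·log₂ n ≤ 609 → log₂ n ≤ (609 − 285)/90 = 3.6000.
So n ≤ 2^3.6000 = 12.126; the largest integer n is 12.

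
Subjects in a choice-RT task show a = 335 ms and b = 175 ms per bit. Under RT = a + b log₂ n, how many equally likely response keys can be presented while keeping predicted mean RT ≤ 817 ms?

Information budget: (817 − 335)/175 = 2.7543 bits, so n ≤ 2^2.7543 = 6.747 → at most 6.

6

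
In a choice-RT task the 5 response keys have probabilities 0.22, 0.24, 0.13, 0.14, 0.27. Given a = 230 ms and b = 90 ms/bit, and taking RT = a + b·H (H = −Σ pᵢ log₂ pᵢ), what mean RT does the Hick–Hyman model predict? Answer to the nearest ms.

Entropy contributions −pᵢ log₂ pᵢ: 0.4806, 0.4941, 0.3826, 0.3971, 0.5100; sum H = 2.2645 bits.
RT = a + bH = 230 + 90·2.2645 = 433.80 ms.

434 ms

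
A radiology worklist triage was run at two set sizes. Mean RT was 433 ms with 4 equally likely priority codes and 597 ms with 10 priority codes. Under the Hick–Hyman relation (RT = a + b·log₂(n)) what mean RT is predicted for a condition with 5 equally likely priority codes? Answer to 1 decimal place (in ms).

With log₂ n on the abscissa the relation is linear; from the two conditions:
  b = (597 − 433) / (log₂ 10 − log₂ 4) = 164 / (3.3219 − 2) = 124.061 ms/bit
  a = 433 − 124.061 × 2 = 184.878 ms
Then RT(5) = 184.878 + 124.061 × log₂ 5 = 184.878 + 124.061 × 2.3219 ≈ 472.939 ms.

472.9 ms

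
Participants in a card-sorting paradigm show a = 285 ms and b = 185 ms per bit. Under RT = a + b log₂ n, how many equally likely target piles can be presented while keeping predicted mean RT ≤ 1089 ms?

20

185·log₂ n ≤ 1089 − 285 = 804, giving log₂ n ≤ 4.3459 and n ≤ 20.336. The largest whole number is 20.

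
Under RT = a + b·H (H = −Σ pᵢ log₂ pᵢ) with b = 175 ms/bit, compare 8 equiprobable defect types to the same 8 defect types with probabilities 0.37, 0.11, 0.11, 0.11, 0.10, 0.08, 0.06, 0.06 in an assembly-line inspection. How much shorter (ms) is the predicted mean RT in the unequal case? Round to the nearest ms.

54 ms

Equiprobable entropy H₀ = log₂ 8 = 3.0000 bits.
Skewed entropy H = −Σ pᵢ log₂ pᵢ = 2.6924 bits.
ΔRT = b·(H₀ − H) = 175 × 0.3076 = 53.84 ms.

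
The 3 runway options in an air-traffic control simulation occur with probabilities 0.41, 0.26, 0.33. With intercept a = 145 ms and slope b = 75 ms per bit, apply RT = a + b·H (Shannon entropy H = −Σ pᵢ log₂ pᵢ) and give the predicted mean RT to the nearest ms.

H = 0.41·log₂(1/0.41) + 0.26·log₂(1/0.26) + 0.33·log₂(1/0.33) = 1.5605 bits.
RT = 145 + 75 × 1.5605 = 262.04 ms.

262 ms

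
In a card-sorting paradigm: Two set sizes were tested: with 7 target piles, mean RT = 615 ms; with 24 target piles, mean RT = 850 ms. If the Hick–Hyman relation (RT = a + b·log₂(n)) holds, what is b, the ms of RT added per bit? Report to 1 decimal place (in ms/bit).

The slope on a log₂ axis is (850 − 615) / (4.5850 − 2.8074) = 132.200 ms/bit.

132.2 ms/bit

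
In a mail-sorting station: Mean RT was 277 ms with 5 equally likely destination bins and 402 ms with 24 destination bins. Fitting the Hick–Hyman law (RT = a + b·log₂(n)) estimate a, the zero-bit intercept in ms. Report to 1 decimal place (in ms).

148.7 ms

b = (RT₂ − RT₁)/(log₂ n₂ − log₂ n₁) = (402 − 277)/(4.5850 − 2.3219) = 55.236 ms/bit.
a = RT₁ − b·log₂ n₁ = 277 − 55.236 × 2.3219 = 148.747 ms.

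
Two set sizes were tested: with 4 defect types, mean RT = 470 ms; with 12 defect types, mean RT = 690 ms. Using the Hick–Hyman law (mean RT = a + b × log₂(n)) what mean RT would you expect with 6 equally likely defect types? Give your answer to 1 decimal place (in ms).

551.2 ms

RT is linear in log₂ n, so two points fix the line:
  b = (690 − 470) / (log₂ 12 − log₂ 4) = 220 / (3.5850 − 2) = 138.805 ms/bit
  a = 470 − 138.805 × 2 = 192.391 ms
Then RT(6) = 192.391 + 138.805 × log₂ 6 = 192.391 + 138.805 × 2.5850 ≈ 551.195 ms.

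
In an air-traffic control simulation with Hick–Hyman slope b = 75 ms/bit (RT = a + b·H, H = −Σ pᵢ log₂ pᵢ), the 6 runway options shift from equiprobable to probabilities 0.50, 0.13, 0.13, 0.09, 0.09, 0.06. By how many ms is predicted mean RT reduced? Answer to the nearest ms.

The RT saving is b·ΔH. Equiprobable H₀ = log₂(6) = 2.5850 bits; with the given probabilities H = 2.1341 bits.
b·(H₀ − H) = 75 × (2.5850 − 2.1341) = 33.81 ms.

34 ms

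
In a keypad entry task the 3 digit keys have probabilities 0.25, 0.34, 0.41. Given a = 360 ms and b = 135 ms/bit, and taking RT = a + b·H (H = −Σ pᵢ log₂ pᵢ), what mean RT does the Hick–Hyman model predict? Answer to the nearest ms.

570 ms

Entropy contributions −pᵢ log₂ pᵢ: 0.5000, 0.5292, 0.5274; sum H = 1.5566 bits.
RT = a + bH = 360 + 135·1.5566 = 570.14 ms.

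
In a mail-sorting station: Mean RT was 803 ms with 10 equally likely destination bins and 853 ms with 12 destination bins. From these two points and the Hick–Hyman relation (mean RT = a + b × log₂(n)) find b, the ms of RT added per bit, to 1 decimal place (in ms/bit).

190.1 ms/bit

The slope on a log₂ axis is (853 − 803) / (3.5850 − 3.3219) = 190.089 ms/bit.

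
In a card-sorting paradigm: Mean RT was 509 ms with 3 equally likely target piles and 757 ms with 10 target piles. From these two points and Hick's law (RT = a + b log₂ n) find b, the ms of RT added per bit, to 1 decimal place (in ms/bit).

142.8 ms/bit

The slope on a log₂ axis is (757 − 509) / (3.3219 − 1.5850) = 142.778 ms/bit.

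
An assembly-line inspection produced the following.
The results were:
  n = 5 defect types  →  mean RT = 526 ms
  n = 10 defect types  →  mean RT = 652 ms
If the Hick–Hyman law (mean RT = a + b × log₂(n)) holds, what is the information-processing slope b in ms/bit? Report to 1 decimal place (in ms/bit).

126.0 ms/bit

b = (RT₂ − RT₁)/(log₂ n₂ − log₂ n₁) = (652 − 526)/(3.3219 − 2.3219) = 126.000 ms/bit.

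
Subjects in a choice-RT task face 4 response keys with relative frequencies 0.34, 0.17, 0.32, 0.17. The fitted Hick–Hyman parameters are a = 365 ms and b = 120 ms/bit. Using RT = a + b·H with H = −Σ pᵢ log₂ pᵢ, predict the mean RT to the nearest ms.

596 ms

H = 0.34·log₂(1/0.34) + 0.17·log₂(1/0.17) + 0.32·log₂(1/0.32) + 0.17·log₂(1/0.17) = 1.9244 bits.
RT = 365 + 120 × 1.9244 = 595.93 ms.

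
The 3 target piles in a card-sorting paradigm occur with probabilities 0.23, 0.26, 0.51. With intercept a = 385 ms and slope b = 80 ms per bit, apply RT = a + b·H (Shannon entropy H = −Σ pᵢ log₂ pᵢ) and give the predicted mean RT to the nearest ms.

504 ms

Entropy contributions −pᵢ log₂ pᵢ: 0.4877, 0.5053, 0.4954; sum H = 1.4884 bits.
RT = a + bH = 385 + 80·1.4884 = 504.07 ms.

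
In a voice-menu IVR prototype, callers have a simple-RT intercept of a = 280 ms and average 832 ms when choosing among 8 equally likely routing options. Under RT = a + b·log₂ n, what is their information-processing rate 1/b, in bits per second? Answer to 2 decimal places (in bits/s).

5.43 bits/s

b = (832 − 280)/log₂ 8 = 552/3 = 184.000 ms per bit = 0.18400 s/bit; the reciprocal is 5.435 bits/s.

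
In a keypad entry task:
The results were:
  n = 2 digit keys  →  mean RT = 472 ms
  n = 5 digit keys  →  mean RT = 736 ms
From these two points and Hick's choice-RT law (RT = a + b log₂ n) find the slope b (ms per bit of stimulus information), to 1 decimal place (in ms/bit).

Slope: b = (736 − 472) / (log₂ 5 − log₂ 2) = 264/1.3219 = 199.708 ms/bit.

199.7 ms/bit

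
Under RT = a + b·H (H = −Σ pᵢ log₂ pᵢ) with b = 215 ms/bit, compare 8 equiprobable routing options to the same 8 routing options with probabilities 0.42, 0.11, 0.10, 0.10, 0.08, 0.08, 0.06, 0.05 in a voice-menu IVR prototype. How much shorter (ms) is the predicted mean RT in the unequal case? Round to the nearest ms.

90 ms

Equiprobable entropy H₀ = log₂ 8 = 3.0000 bits.
Skewed entropy H = −Σ pᵢ log₂ pᵢ = 2.5830 bits.
ΔRT = b·(H₀ − H) = 215 × 0.4170 = 89.66 ms.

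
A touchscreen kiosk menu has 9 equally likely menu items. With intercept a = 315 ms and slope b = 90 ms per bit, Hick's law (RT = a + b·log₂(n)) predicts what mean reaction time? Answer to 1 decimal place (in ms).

log₂(9) = 3.1699 bits, so RT = 315 + 90 × 3.1699 ≈ 600.293 ms.

600.3 ms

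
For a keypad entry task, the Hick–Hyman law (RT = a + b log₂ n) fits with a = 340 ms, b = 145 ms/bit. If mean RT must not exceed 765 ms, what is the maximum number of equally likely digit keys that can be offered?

7

145·log₂ n ≤ 765 − 340 = 425, giving log₂ n ≤ 2.9310 and n ≤ 7.627. The largest whole number is 7.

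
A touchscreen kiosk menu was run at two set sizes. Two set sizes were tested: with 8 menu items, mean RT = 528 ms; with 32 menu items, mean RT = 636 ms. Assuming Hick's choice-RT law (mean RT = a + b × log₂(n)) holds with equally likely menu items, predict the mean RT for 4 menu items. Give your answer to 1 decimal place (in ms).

Solve the two-equation system in a and b:
  b = (636 − 528) / (log₂ 32 − log₂ 8) = 108 / (5 − 3) = 54.000 ms/bit
  a = 528 − 54.000 × 3 = 366.000 ms
Then RT(4) = 366.000 + 54.000 × log₂ 4 = 366.000 + 54.000 × 2 ≈ 474.000 ms.

474.0 ms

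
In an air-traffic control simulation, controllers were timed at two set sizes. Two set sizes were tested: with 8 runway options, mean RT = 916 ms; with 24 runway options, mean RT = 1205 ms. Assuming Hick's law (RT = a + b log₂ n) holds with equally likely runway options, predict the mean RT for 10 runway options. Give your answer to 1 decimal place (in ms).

974.7 ms

With log₂ n on the abscissa the relation is linear; from the two conditions:
  b = (1205 − 916) / (log₂ 24 − log₂ 8) = 289 / (4.5850 − 3) = 182.339 ms/bit
  a = 916 − 182.339 × 3 = 368.984 ms
Then RT(10) = 368.984 + 182.339 × log₂ 10 = 368.984 + 182.339 × 3.3219 ≈ 974.700 ms.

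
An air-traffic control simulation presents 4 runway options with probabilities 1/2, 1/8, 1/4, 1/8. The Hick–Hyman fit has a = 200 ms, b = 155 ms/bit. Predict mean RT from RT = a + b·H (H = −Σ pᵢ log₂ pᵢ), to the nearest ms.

Each term −pᵢ log₂ pᵢ: 0.5·1 + 0.125·3 + 0.25·2 + 0.125·3; summed, H = 1.750 bits.
Mean RT = a + bH = 200 + 155·1.750 = 471.25 ms.

471 ms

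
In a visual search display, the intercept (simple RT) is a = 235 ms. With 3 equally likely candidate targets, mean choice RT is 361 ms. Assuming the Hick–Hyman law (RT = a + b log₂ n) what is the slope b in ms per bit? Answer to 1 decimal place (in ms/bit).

b = (361 − 235) / log₂(3) = 126 / 1.5850 = 79.497 ms/bit.

79.5 ms/bit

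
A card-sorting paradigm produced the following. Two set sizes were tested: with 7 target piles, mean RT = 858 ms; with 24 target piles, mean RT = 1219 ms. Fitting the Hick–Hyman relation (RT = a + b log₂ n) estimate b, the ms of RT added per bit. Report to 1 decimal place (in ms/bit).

Slope: b = (1219 − 858) / (log₂ 24 − log₂ 7) = 361/1.7776 = 203.082 ms/bit.

203.1 ms/bit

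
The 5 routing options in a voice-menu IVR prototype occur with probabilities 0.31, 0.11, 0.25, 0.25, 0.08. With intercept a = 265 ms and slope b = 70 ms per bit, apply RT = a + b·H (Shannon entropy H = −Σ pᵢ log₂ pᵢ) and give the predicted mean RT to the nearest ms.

Entropy contributions −pᵢ log₂ pᵢ: 0.5238, 0.3503, 0.5000, 0.5000, 0.2915; sum H = 2.1656 bits.
RT = a + bH = 265 + 70·2.1656 = 416.59 ms.

417 ms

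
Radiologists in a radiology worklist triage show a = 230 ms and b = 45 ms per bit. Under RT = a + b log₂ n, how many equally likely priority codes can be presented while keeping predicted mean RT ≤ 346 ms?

5

Set 230 + 45·log₂ n ≤ 346 → log₂ n ≤ (346 − 230)/45 = 2.5778.
So n ≤ 2^2.5778 = 5.970; the largest integer n is 5.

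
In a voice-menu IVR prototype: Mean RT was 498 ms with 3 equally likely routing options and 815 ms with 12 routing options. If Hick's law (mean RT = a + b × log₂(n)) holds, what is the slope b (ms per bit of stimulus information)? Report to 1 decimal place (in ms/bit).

158.5 ms/bit

The slope on a log₂ axis is (815 − 498) / (3.5850 − 1.5850) = 158.500 ms/bit.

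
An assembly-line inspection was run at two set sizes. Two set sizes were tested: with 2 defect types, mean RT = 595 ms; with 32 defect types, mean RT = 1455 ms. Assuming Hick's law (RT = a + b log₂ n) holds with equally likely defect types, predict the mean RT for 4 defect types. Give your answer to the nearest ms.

810 ms

Fit slope and intercept:
  b = (1455 − 595) / (log₂ 32 − log₂ 2) = 860 / (5 − 1) = 215 ms/bit
  a = 595 − 215 × 1 = 380 ms
Then RT(4) = 380 + 215 × log₂ 4 = 380 + 215 × 2 ≈ 810.000 ms.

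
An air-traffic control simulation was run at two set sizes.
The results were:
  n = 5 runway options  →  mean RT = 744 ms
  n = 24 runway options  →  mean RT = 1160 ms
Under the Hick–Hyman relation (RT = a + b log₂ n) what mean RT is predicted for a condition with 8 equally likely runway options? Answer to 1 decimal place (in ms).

RT is linear in log₂ n, so two points fix the line:
  b = (1160 − 744) / (log₂ 24 − log₂ 5) = 416 / (4.5850 − 2.3219) = 183.824 ms/bit
  a = 744 − 183.824 × 2.3219 = 317.174 ms
Then RT(8) = 317.174 + 183.824 × log₂ 8 = 317.174 + 183.824 × 3 ≈ 868.646 ms.

868.6 ms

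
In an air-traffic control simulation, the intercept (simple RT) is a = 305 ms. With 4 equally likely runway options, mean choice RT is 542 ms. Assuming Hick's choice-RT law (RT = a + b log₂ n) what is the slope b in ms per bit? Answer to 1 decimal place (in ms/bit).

118.5 ms/bit

4 alternatives carry log₂ 4 = 2 bits; the choice cost is 542 − 305 = 237 ms, so b = 237/2 = 118.500 ms/bit.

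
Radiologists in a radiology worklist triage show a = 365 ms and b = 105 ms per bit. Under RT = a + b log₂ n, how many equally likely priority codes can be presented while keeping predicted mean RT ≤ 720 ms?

Information budget: (720 − 365)/105 = 3.3810 bits, so n ≤ 2^3.3810 = 10.418 → at most 10.

10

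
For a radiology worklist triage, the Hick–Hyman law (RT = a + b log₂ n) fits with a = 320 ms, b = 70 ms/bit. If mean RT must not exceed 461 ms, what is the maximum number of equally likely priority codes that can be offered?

4

Information budget: (461 − 320)/70 = 2.0143 bits, so n ≤ 2^2.0143 = 4.040 → at most 4.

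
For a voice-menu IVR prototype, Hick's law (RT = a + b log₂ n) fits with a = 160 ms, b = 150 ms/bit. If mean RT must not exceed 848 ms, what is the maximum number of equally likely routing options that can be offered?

Set 160 + 150·log₂ n ≤ 848 → log₂ n ≤ (848 − 160)/150 = 4.5867.
So n ≤ 2^4.5867 = 24.028; the largest integer n is 24.

24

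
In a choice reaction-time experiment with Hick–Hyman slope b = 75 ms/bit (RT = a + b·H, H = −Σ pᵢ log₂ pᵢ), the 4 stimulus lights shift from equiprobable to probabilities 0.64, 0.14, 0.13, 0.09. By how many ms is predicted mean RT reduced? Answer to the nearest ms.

37 ms

The RT saving is b·ΔH. Equiprobable H₀ = log₂(4) = 2.0000 bits; with the given probabilities H = 1.5045 bits.
b·(H₀ − H) = 75 × (2.0000 − 1.5045) = 37.16 ms.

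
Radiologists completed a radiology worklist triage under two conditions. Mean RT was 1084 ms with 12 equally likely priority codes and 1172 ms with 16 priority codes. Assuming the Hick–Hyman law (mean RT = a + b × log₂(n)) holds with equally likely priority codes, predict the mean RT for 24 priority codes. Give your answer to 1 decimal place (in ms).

1296.0 ms

With log₂ n on the abscissa the relation is linear; from the two conditions:
  b = (1172 − 1084) / (log₂ 16 − log₂ 12) = 88 / (4 − 3.5850) = 212.029 ms/bit
  a = 1084 − 212.029 × 3.5850 = 323.884 ms
Then RT(24) = 323.884 + 212.029 × log₂ 24 = 323.884 + 212.029 × 4.5850 ≈ 1296.029 ms.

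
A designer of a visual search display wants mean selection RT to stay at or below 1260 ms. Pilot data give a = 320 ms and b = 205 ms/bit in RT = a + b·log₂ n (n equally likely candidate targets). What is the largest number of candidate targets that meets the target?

24

Information budget: (1260 − 320)/205 = 4.5854 bits, so n ≤ 2^4.5854 = 24.007 → at most 24.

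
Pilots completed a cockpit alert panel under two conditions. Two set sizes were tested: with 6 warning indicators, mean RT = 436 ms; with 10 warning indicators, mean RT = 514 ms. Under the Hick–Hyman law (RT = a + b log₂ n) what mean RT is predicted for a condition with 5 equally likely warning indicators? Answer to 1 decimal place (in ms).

Fit slope and intercept:
  b = (514 − 436) / (log₂ 10 − log₂ 6) = 78 / (3.3219 − 2.5850) = 105.839 ms/bit
  a = 436 − 105.839 × 2.5850 = 162.409 ms
Then RT(5) = 162.409 + 105.839 × log₂ 5 = 162.409 + 105.839 × 2.3219 ≈ 408.161 ms.

408.2 ms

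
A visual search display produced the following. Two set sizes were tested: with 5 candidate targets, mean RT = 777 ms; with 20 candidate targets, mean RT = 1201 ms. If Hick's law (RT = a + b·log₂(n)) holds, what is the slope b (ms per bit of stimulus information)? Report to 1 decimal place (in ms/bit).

b = (RT₂ − RT₁)/(log₂ n₂ − log₂ n₁) = (1201 − 777)/(4.3219 − 2.3219) = 212.000 ms/bit.

212.0 ms/bit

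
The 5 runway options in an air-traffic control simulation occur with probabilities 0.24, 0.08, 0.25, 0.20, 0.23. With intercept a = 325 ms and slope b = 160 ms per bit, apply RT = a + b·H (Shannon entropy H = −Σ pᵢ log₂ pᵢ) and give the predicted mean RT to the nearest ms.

683 ms

Entropy contributions −pᵢ log₂ pᵢ: 0.4941, 0.2915, 0.5000, 0.4644, 0.4877; sum H = 2.2377 bits.
RT = a + bH = 325 + 160·2.2377 = 683.03 ms.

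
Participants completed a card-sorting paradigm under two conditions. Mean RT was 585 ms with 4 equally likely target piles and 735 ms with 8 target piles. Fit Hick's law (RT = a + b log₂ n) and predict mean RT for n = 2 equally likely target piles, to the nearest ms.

With log₂ n on the abscissa the relation is linear; from the two conditions:
  b = (735 − 585) / (log₂ 8 − log₂ 4) = 150 / (3 − 2) = 150 ms/bit
  a = 585 − 150 × 2 = 285 ms
Then RT(2) = 285 + 150 × log₂ 2 = 285 + 150 × 1 ≈ 435.000 ms.

435 ms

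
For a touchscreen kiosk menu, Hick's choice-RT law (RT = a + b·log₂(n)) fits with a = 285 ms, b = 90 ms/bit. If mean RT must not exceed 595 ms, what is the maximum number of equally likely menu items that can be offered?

10

Information budget: (595 − 285)/90 = 3.4444 bits, so n ≤ 2^3.4444 = 10.886 → at most 10.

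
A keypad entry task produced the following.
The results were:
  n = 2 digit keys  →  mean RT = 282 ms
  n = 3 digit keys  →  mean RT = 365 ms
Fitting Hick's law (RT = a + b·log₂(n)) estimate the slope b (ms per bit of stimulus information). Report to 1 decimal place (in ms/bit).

141.9 ms/bit

Slope: b = (365 − 282) / (log₂ 3 − log₂ 2) = 83/0.5850 = 141.889 ms/bit.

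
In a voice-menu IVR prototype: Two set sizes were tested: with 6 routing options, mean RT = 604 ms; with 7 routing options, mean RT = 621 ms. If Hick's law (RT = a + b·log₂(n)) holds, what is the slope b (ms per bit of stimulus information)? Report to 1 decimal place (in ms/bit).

76.4 ms/bit

Slope: b = (621 − 604) / (log₂ 7 − log₂ 6) = 17/0.2224 = 76.441 ms/bit.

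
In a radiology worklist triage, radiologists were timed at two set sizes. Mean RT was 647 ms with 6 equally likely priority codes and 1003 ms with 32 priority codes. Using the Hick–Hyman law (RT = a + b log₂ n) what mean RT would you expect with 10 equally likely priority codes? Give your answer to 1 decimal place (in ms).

Solve the two-equation system in a and b:
  b = (1003 − 647) / (log₂ 32 − log₂ 6) = 356 / (5 − 2.5850) = 147.410 ms/bit
  a = 647 − 147.410 × 2.5850 = 265.951 ms
Then RT(10) = 265.951 + 147.410 × log₂ 10 = 265.951 + 147.410 × 3.3219 ≈ 755.636 ms.

755.6 ms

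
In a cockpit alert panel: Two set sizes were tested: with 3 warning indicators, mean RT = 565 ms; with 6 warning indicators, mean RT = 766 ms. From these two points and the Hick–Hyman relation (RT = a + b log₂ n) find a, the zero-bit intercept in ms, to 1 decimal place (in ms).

246.4 ms

b = (RT₂ − RT₁)/(log₂ n₂ − log₂ n₁) = (766 − 565)/(2.5850 − 1.5850) = 201.000 ms/bit.
a = RT₁ − b·log₂ n₁ = 565 − 201.000 × 1.5850 = 246.423 ms.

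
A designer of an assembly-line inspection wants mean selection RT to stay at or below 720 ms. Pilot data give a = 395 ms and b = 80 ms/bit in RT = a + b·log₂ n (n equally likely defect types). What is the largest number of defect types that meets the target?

80·log₂ n ≤ 720 − 395 = 325, giving log₂ n ≤ 4.0625 and n ≤ 16.708. The largest whole number is 16.

16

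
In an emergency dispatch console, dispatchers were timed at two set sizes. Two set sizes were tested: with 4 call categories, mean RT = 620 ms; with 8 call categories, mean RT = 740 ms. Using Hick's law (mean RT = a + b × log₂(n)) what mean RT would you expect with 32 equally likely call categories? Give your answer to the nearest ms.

980 ms

With log₂ n on the abscissa the relation is linear; from the two conditions:
  b = (740 − 620) / (log₂ 8 − log₂ 4) = 120 / (3 − 2) = 120 ms/bit
  a = 620 − 120 × 2 = 380 ms
Then RT(32) = 380 + 120 × log₂ 32 = 380 + 120 × 5 ≈ 980.000 ms.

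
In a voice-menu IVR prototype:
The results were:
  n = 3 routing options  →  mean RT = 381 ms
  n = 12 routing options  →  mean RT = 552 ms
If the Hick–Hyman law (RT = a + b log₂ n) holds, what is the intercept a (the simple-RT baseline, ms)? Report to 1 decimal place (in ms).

The slope on a log₂ axis is (552 − 381) / (3.5850 − 1.5850) = 85.500 ms/bit.
Intercept: a = 381 − 85.500·log₂(3) = 245.486 ms.

245.5 ms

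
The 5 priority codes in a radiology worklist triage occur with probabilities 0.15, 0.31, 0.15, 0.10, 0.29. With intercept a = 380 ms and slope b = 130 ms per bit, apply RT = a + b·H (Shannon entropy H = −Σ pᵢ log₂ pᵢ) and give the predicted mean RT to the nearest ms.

665 ms

H = 0.15·log₂(1/0.15) + 0.31·log₂(1/0.31) + 0.15·log₂(1/0.15) + 0.10·log₂(1/0.10) + 0.29·log₂(1/0.29) = 2.1950 bits.
RT = 380 + 130 × 2.1950 = 665.35 ms.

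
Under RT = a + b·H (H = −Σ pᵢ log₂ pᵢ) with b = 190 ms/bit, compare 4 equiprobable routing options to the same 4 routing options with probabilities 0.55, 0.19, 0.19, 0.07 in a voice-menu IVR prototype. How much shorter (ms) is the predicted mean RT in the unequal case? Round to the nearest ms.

66 ms

Equiprobable entropy H₀ = log₂ 4 = 2.0000 bits.
Skewed entropy H = −Σ pᵢ log₂ pᵢ = 1.6534 bits.
ΔRT = b·(H₀ − H) = 190 × 0.3466 = 65.86 ms.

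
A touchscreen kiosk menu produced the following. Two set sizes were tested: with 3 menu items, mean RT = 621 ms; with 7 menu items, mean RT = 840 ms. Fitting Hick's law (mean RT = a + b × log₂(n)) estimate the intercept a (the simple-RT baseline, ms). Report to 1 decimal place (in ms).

The slope on a log₂ axis is (840 − 621) / (2.8074 − 1.5850) = 179.157 ms/bit.
Intercept: a = 621 − 179.157·log₂(3) = 337.043 ms.

337.0 ms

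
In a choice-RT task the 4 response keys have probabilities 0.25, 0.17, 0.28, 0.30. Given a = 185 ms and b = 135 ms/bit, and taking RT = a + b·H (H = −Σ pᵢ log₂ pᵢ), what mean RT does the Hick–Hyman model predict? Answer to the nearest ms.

451 ms

H = 0.25·log₂(1/0.25) + 0.17·log₂(1/0.17) + 0.28·log₂(1/0.28) + 0.30·log₂(1/0.30) = 1.9699 bits.
RT = 185 + 135 × 1.9699 = 450.94 ms.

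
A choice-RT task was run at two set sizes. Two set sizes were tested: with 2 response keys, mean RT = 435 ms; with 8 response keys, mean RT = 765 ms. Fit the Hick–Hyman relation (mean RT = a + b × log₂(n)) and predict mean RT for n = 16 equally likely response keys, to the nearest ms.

930 ms

Solve the two-equation system in a and b:
  b = (765 − 435) / (log₂ 8 − log₂ 2) = 330 / (3 − 1) = 165 ms/bit
  a = 435 − 165 × 1 = 270 ms
Then RT(16) = 270 + 165 × log₂ 16 = 270 + 165 × 4 ≈ 930.000 ms.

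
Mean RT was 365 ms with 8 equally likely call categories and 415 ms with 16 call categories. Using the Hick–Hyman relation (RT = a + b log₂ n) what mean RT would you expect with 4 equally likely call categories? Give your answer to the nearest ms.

315 ms

With log₂ n on the abscissa the relation is linear; from the two conditions:
  b = (415 − 365) / (log₂ 16 − log₂ 8) = 50 / (4 − 3) = 50 ms/bit
  a = 365 − 50 × 3 = 215 ms
Then RT(4) = 215 + 50 × log₂ 4 = 215 + 50 × 2 ≈ 315.000 ms.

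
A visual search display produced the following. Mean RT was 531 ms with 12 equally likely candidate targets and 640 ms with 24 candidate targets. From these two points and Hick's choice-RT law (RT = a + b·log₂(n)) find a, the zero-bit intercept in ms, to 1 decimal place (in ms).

140.2 ms

The slope on a log₂ axis is (640 − 531) / (4.5850 − 3.5850) = 109.000 ms/bit.
Intercept: a = 531 − 109.000·log₂(12) = 140.239 ms.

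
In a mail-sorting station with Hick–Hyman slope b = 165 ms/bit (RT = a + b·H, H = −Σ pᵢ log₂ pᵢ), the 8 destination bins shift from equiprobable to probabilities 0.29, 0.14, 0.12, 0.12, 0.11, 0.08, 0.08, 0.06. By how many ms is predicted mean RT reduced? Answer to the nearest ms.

29 ms

The RT saving is b·ΔH. Equiprobable H₀ = log₂(8) = 3.0000 bits; with the given probabilities H = 2.8260 bits.
b·(H₀ − H) = 165 × (3.0000 − 2.8260) = 28.71 ms.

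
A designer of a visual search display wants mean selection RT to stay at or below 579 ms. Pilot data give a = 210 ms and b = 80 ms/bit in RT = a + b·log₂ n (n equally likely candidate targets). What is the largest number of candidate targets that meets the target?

Information budget: (579 − 210)/80 = 4.6125 bits, so n ≤ 2^4.6125 = 24.463 → at most 24.

24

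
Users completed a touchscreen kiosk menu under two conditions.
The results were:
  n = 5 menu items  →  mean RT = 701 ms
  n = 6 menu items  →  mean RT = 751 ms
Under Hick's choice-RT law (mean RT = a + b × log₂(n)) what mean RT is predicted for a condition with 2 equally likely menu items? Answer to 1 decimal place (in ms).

With log₂ n on the abscissa the relation is linear; from the two conditions:
  b = (751 − 701) / (log₂ 6 − log₂ 5) = 50 / (2.5850 − 2.3219) = 190.089 ms/bit
  a = 701 − 190.089 × 2.3219 = 259.627 ms
Then RT(2) = 259.627 + 190.089 × log₂ 2 = 259.627 + 190.089 × 1 ≈ 449.716 ms.

449.7 ms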